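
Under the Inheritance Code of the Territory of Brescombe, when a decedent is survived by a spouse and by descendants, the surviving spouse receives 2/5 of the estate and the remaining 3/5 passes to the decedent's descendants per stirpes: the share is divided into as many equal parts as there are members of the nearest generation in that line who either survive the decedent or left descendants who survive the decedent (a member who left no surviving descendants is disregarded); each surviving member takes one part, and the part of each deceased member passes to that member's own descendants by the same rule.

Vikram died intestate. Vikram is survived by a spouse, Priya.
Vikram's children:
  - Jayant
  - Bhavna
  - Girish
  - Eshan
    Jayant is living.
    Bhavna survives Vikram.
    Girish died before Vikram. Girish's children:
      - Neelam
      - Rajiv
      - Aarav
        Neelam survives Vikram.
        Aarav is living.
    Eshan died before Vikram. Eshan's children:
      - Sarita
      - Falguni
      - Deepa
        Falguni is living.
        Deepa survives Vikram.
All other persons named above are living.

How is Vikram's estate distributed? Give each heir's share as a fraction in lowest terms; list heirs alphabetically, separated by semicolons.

Aarav 1/20; Bhavna 3/20; Deepa 1/20; Falguni 1/20; Jayant 3/20; Neelam 1/20; Priya 2/5; Rajiv 1/20; Sarita 1/20

Priya, as surviving spouse, takes 2/5.
The remaining 3/5 passes to Vikram's descendants per stirpes.
The 3/5 is divided into 4 equal shares of 3/20 among Jayant, Bhavna, Girish, Eshan.
Jayant is living and takes 3/20.
Bhavna is living and takes 3/20.
Girish predeceased; the 3/20 allotted to Girish's branch passes to Girish's issue by representation.
The 3/20 is divided into 3 equal shares of 1/20 among Neelam, Rajiv, Aarav.
Neelam is living and takes 1/20.
Rajiv is living and takes 1/20.
Aarav is living and takes 1/20.
Eshan predeceased; the 3/20 allotted to Eshan's branch passes to Eshan's issue by representation.
The 3/20 is divided into 3 equal shares of 1/20 among Sarita, Falguni, Deepa.
Sarita is living and takes 1/20.
Falguni is living and takes 1/20.
Deepa is living and takes 1/20.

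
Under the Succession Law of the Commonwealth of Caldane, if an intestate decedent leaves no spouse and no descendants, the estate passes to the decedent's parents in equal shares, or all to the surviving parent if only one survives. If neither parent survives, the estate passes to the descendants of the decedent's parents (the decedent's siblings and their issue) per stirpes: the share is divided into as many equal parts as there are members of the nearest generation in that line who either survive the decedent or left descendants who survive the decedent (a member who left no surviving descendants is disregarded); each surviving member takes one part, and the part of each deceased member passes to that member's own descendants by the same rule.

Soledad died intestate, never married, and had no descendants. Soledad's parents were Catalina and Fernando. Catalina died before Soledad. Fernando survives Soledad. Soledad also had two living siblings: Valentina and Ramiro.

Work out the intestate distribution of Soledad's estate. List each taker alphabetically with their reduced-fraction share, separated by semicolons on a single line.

Fernando 1

Only one parent, Fernando, survives, so Fernando takes the entire estate. The siblings take nothing because a surviving parent has priority.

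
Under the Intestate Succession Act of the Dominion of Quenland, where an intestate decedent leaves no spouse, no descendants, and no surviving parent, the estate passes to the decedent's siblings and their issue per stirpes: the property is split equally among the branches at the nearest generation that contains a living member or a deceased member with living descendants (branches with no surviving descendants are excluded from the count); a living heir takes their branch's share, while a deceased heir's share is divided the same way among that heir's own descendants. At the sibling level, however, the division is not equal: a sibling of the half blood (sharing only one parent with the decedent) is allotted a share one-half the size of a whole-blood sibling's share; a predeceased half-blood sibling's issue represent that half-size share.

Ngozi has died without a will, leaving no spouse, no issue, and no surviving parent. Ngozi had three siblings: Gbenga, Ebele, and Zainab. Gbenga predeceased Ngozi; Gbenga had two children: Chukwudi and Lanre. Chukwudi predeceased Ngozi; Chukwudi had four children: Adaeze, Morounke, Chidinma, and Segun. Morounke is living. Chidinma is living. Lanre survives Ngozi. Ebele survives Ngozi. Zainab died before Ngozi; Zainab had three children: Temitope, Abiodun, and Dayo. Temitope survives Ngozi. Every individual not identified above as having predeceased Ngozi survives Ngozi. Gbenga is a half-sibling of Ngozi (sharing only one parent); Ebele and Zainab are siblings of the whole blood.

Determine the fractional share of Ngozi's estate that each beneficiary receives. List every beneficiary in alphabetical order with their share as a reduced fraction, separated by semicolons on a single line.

No spouse, descendants, or parent survives, so the estate passes to Ngozi's siblings per stirpes.
Half-blood siblings count for one-half the weight of whole-blood siblings at the initial division.
Dividing 1 in proportion to weights (total weight 5/2): Gbenga (weight 1/2) → 1/5; Ebele (weight 1) → 2/5; Zainab (weight 1) → 2/5.
Gbenga predeceased; the 1/5 allotted to Gbenga's branch passes to Gbenga's issue by representation.
The 1/5 is divided into 2 equal shares of 1/10 among Chukwudi, Lanre.
Chukwudi predeceased; the 1/10 allotted to Chukwudi's branch passes to Chukwudi's issue by representation.
The 1/10 is divided into 4 equal shares of 1/40 among Adaeze, Morounke, Chidinma, Segun.
Adaeze is living and takes 1/40.
Morounke is living and takes 1/40.
Chidinma is living and takes 1/40.
Segun is living and takes 1/40.
Lanre is living and takes 1/10.
Ebele is living and takes 2/5.
Zainab predeceased; the 2/5 allotted to Zainab's branch passes to Zainab's issue by representation.
The 2/5 is divided into 3 equal shares of 2/15 among Temitope, Abiodun, Dayo.
Temitope is living and takes 2/15.
Abiodun is living and takes 2/15.
Dayo is living and takes 2/15.

Abiodun 2/15; Adaeze 1/40; Chidinma 1/40; Dayo 2/15; Ebele 2/5; Lanre 1/10; Morounke 1/40; Segun 1/40; Temitope 2/15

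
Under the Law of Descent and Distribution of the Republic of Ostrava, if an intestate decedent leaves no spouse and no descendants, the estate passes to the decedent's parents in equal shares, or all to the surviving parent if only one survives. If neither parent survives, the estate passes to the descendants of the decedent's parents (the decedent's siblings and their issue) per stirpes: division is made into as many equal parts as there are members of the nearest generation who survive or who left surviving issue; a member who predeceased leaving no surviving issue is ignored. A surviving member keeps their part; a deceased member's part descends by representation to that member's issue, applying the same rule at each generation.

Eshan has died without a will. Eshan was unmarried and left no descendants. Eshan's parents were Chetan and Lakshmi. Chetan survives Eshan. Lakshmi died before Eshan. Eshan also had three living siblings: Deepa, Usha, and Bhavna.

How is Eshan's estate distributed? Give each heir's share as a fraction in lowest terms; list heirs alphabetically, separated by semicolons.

Only one parent, Chetan, survives, so Chetan takes the entire estate. The siblings take nothing because a surviving parent has priority.

Chetan 1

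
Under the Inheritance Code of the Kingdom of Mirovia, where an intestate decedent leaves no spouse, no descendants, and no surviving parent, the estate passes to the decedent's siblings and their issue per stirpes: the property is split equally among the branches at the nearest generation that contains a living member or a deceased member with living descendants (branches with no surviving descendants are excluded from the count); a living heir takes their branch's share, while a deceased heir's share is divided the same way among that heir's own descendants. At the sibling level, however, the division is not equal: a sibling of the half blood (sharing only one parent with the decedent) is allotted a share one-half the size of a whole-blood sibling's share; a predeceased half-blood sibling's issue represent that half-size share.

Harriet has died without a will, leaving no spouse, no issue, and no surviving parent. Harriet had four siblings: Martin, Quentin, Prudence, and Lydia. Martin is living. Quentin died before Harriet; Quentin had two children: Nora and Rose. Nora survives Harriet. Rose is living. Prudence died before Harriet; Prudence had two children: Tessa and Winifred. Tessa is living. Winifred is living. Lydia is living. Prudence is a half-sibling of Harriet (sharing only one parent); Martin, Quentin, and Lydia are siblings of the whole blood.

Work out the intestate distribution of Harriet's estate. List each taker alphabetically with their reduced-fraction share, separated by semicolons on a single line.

Lydia 2/7; Martin 2/7; Nora 1/7; Rose 1/7; Tessa 1/14; Winifred 1/14

No spouse, descendants, or parent survives, so the estate passes to Harriet's siblings per stirpes.
Half-blood siblings count for one-half the weight of whole-blood siblings at the initial division.
Dividing 1 in proportion to weights (total weight 7/2): Martin (weight 1) → 2/7; Quentin (weight 1) → 2/7; Prudence (weight 1/2) → 1/7; Lydia (weight 1) → 2/7.
Martin is living and takes 2/7.
Quentin predeceased; the 2/7 allotted to Quentin's branch passes to Quentin's issue by representation.
The 2/7 is divided into 2 equal shares of 1/7 among Nora, Rose.
Nora is living and takes 1/7.
Rose is living and takes 1/7.
Prudence predeceased; the 1/7 allotted to Prudence's branch passes to Prudence's issue by representation.
The 1/7 is divided into 2 equal shares of 1/14 among Tessa, Winifred.
Tessa is living and takes 1/14.
Winifred is living and takes 1/14.
Lydia is living and takes 2/7.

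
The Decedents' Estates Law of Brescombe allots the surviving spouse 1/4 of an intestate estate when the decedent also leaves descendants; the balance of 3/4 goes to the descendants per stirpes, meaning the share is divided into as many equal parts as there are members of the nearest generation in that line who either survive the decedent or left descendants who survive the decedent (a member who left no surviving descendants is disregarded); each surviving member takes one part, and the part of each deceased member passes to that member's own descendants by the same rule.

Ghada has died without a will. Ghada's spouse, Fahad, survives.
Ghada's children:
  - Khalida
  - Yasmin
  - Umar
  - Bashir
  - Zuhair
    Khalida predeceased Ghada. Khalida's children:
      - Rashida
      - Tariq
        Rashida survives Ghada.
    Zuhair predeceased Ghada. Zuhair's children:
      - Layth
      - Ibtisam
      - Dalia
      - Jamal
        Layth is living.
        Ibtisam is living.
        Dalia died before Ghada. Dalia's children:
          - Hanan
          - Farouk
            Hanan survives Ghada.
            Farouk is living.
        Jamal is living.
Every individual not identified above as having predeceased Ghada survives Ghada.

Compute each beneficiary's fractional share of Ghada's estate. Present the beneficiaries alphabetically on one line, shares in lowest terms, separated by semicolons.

Bashir 3/20; Fahad 1/4; Farouk 3/160; Hanan 3/160; Ibtisam 3/80; Jamal 3/80; Layth 3/80; Rashida 3/40; Tariq 3/40; Umar 3/20; Yasmin 3/20

Fahad, as surviving spouse, takes 1/4.
The remaining 3/4 passes to Ghada's descendants per stirpes.
The 3/4 is divided into 5 equal shares of 3/20 among Khalida, Yasmin, Umar, Bashir, Zuhair.
Khalida predeceased; the 3/20 allotted to Khalida's branch passes to Khalida's issue by representation.
The 3/20 is divided into 2 equal shares of 3/40 among Rashida, Tariq.
Rashida is living and takes 3/40.
Tariq is living and takes 3/40.
Yasmin is living and takes 3/20.
Umar is living and takes 3/20.
Bashir is living and takes 3/20.
Zuhair predeceased; the 3/20 allotted to Zuhair's branch passes to Zuhair's issue by representation.
The 3/20 is divided into 4 equal shares of 3/80 among Layth, Ibtisam, Dalia, Jamal.
Layth is living and takes 3/80.
Ibtisam is living and takes 3/80.
Dalia predeceased; the 3/80 allotted to Dalia's branch passes to Dalia's issue by representation.
The 3/80 is divided into 2 equal shares of 3/160 among Hanan, Farouk.
Hanan is living and takes 3/160.
Farouk is living and takes 3/160.
Jamal is living and takes 3/80.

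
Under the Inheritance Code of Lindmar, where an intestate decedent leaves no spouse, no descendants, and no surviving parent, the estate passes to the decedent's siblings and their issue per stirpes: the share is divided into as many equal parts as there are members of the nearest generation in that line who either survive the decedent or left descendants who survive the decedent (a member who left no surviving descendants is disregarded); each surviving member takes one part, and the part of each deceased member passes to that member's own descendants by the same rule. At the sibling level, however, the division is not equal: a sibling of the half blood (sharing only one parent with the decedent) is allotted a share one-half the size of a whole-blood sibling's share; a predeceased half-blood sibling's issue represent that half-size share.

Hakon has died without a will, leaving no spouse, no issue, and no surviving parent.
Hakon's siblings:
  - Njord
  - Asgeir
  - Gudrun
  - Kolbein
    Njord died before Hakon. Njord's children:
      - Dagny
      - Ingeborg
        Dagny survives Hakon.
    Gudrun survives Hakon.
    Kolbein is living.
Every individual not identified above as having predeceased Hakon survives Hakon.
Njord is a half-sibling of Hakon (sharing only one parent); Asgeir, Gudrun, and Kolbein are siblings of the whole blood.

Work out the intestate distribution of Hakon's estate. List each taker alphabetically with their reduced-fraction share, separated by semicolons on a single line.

No spouse, descendants, or parent survives, so the estate passes to Hakon's siblings per stirpes.
Half-blood siblings count for one-half the weight of whole-blood siblings at the initial division.
Dividing 1 in proportion to weights (total weight 7/2): Njord (weight 1/2) → 1/7; Asgeir (weight 1) → 2/7; Gudrun (weight 1) → 2/7; Kolbein (weight 1) → 2/7.
Njord predeceased; the 1/7 allotted to Njord's branch passes to Njord's issue by representation.
The 1/7 is divided into 2 equal shares of 1/14 among Dagny, Ingeborg.
Dagny is living and takes 1/14.
Ingeborg is living and takes 1/14.
Asgeir is living and takes 2/7.
Gudrun is living and takes 2/7.
Kolbein is living and takes 2/7.

Asgeir 2/7; Dagny 1/14; Gudrun 2/7; Ingeborg 1/14; Kolbein 2/7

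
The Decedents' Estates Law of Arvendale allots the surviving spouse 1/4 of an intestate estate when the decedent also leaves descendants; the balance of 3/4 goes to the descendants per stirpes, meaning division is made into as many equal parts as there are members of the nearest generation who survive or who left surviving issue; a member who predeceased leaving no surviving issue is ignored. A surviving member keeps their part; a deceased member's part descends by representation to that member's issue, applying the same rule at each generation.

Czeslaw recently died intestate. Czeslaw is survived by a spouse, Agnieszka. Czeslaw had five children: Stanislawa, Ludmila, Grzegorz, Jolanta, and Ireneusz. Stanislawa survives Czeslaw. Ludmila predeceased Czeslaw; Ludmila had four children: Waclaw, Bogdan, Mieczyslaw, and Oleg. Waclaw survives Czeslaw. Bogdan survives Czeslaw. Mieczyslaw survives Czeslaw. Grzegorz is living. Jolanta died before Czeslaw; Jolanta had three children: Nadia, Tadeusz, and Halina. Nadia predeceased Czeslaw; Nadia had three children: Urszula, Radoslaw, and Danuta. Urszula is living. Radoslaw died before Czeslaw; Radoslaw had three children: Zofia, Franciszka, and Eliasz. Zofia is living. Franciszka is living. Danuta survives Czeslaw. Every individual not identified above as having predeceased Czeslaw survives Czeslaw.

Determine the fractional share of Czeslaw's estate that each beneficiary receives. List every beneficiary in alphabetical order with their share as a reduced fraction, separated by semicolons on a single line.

Agnieszka 1/4; Bogdan 3/80; Danuta 1/60; Eliasz 1/180; Franciszka 1/180; Grzegorz 3/20; Halina 1/20; Ireneusz 3/20; Mieczyslaw 3/80; Oleg 3/80; Stanislawa 3/20; Tadeusz 1/20; Urszula 1/60; Waclaw 3/80; Zofia 1/180

Agnieszka, as surviving spouse, takes 1/4.
The remaining 3/4 passes to Czeslaw's descendants per stirpes.
The 3/4 is divided into 5 equal shares of 3/20 among Stanislawa, Ludmila, Grzegorz, Jolanta, Ireneusz.
Stanislawa is living and takes 3/20.
Ludmila predeceased; the 3/20 allotted to Ludmila's branch passes to Ludmila's issue by representation.
The 3/20 is divided into 4 equal shares of 3/80 among Waclaw, Bogdan, Mieczyslaw, Oleg.
Waclaw is living and takes 3/80.
Bogdan is living and takes 3/80.
Mieczyslaw is living and takes 3/80.
Oleg is living and takes 3/80.
Grzegorz is living and takes 3/20.
Jolanta predeceased; the 3/20 allotted to Jolanta's branch passes to Jolanta's issue by representation.
The 3/20 is divided into 3 equal shares of 1/20 among Nadia, Tadeusz, Halina.
Nadia predeceased; the 1/20 allotted to Nadia's branch passes to Nadia's issue by representation.
The 1/20 is divided into 3 equal shares of 1/60 among Urszula, Radoslaw, Danuta.
Urszula is living and takes 1/60.
Radoslaw predeceased; the 1/60 allotted to Radoslaw's branch passes to Radoslaw's issue by representation.
The 1/60 is divided into 3 equal shares of 1/180 among Zofia, Franciszka, Eliasz.
Zofia is living and takes 1/180.
Franciszka is living and takes 1/180.
Eliasz is living and takes 1/180.
Danuta is living and takes 1/60.
Tadeusz is living and takes 1/20.
Halina is living and takes 1/20.
Ireneusz is living and takes 3/20.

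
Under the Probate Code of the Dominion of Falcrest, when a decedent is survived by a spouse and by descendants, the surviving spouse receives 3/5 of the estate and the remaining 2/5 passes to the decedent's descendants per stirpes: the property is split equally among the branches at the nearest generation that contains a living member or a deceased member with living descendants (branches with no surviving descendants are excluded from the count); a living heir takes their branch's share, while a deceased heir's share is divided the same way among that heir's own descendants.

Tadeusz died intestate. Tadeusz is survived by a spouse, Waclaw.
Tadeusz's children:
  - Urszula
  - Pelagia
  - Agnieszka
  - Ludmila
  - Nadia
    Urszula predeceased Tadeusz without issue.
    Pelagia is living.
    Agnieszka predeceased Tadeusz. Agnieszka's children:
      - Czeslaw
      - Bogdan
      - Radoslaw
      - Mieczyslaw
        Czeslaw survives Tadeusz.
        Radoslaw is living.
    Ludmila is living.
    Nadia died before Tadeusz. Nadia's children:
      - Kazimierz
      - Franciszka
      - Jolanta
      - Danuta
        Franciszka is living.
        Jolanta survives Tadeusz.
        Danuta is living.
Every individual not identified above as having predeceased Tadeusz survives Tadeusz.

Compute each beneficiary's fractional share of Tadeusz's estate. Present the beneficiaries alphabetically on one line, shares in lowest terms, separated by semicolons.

Bogdan 1/40; Czeslaw 1/40; Danuta 1/40; Franciszka 1/40; Jolanta 1/40; Kazimierz 1/40; Ludmila 1/10; Mieczyslaw 1/40; Pelagia 1/10; Radoslaw 1/40; Waclaw 3/5

Waclaw, as surviving spouse, takes 3/5.
The remaining 2/5 passes to Tadeusz's descendants per stirpes.
Urszula left no surviving issue, so that branch lapses and is disregarded.
The 2/5 is divided into 4 equal shares of 1/10 among Pelagia, Agnieszka, Ludmila, Nadia.
Pelagia is living and takes 1/10.
Agnieszka predeceased; the 1/10 allotted to Agnieszka's branch passes to Agnieszka's issue by representation.
The 1/10 is divided into 4 equal shares of 1/40 among Czeslaw, Bogdan, Radoslaw, Mieczyslaw.
Czeslaw is living and takes 1/40.
Bogdan is living and takes 1/40.
Radoslaw is living and takes 1/40.
Mieczyslaw is living and takes 1/40.
Ludmila is living and takes 1/10.
Nadia predeceased; the 1/10 allotted to Nadia's branch passes to Nadia's issue by representation.
The 1/10 is divided into 4 equal shares of 1/40 among Kazimierz, Franciszka, Jolanta, Danuta.
Kazimierz is living and takes 1/40.
Franciszka is living and takes 1/40.
Jolanta is living and takes 1/40.
Danuta is living and takes 1/40.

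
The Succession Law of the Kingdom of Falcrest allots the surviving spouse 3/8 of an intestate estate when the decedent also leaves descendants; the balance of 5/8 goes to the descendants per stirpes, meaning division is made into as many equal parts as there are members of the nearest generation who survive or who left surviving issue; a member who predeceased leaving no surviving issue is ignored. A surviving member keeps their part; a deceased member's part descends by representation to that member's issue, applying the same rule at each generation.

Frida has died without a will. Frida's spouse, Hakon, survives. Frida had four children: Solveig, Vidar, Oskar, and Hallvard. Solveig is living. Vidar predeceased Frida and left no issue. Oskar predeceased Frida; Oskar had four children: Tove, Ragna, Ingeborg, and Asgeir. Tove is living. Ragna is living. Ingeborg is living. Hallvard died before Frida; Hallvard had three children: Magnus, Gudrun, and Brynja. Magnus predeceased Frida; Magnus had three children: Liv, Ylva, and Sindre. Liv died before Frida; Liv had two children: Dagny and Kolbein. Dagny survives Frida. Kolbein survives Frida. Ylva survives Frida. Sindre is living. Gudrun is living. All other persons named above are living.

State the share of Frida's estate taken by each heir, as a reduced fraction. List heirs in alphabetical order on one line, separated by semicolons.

Hakon, as surviving spouse, takes 3/8.
The remaining 5/8 passes to Frida's descendants per stirpes.
Vidar left no surviving issue, so that branch lapses and is disregarded.
The 5/8 is divided into 3 equal shares of 5/24 among Solveig, Oskar, Hallvard.
Solveig is living and takes 5/24.
Oskar predeceased; the 5/24 allotted to Oskar's branch passes to Oskar's issue by representation.
The 5/24 is divided into 4 equal shares of 5/96 among Tove, Ragna, Ingeborg, Asgeir.
Tove is living and takes 5/96.
Ragna is living and takes 5/96.
Ingeborg is living and takes 5/96.
Asgeir is living and takes 5/96.
Hallvard predeceased; the 5/24 allotted to Hallvard's branch passes to Hallvard's issue by representation.
The 5/24 is divided into 3 equal shares of 5/72 among Magnus, Gudrun, Brynja.
Magnus predeceased; the 5/72 allotted to Magnus's branch passes to Magnus's issue by representation.
The 5/72 is divided into 3 equal shares of 5/216 among Liv, Ylva, Sindre.
Liv predeceased; the 5/216 allotted to Liv's branch passes to Liv's issue by representation.
The 5/216 is divided into 2 equal shares of 5/432 among Dagny, Kolbein.
Dagny is living and takes 5/432.
Kolbein is living and takes 5/432.
Ylva is living and takes 5/216.
Sindre is living and takes 5/216.
Gudrun is living and takes 5/72.
Brynja is living and takes 5/72.

Asgeir 5/96; Brynja 5/72; Dagny 5/432; Gudrun 5/72; Hakon 3/8; Ingeborg 5/96; Kolbein 5/432; Ragna 5/96; Sindre 5/216; Solveig 5/24; Tove 5/96; Ylva 5/216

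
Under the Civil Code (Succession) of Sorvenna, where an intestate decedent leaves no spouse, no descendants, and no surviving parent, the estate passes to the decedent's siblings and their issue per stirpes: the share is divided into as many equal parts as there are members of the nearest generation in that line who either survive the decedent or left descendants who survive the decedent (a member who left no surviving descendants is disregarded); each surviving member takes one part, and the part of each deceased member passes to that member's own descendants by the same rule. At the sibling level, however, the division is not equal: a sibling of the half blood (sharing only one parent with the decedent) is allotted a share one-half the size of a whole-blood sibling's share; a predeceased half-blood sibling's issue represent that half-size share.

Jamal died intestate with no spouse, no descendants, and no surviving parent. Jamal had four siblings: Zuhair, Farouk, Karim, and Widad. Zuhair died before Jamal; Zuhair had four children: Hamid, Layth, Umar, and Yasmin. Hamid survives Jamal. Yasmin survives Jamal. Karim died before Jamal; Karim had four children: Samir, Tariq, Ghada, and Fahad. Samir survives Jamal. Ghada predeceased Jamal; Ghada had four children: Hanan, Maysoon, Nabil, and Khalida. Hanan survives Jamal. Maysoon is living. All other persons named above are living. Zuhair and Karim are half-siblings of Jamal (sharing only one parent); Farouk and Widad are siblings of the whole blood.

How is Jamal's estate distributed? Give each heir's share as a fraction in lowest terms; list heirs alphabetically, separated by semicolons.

No spouse, descendants, or parent survives, so the estate passes to Jamal's siblings per stirpes.
Half-blood siblings count for one-half the weight of whole-blood siblings at the initial division.
Dividing 1 in proportion to weights (total weight 3): Zuhair (weight 1/2) → 1/6; Farouk (weight 1) → 1/3; Karim (weight 1/2) → 1/6; Widad (weight 1) → 1/3.
Zuhair predeceased; the 1/6 allotted to Zuhair's branch passes to Zuhair's issue by representation.
The 1/6 is divided into 4 equal shares of 1/24 among Hamid, Layth, Umar, Yasmin.
Hamid is living and takes 1/24.
Layth is living and takes 1/24.
Umar is living and takes 1/24.
Yasmin is living and takes 1/24.
Farouk is living and takes 1/3.
Karim predeceased; the 1/6 allotted to Karim's branch passes to Karim's issue by representation.
The 1/6 is divided into 4 equal shares of 1/24 among Samir, Tariq, Ghada, Fahad.
Samir is living and takes 1/24.
Tariq is living and takes 1/24.
Ghada predeceased; the 1/24 allotted to Ghada's branch passes to Ghada's issue by representation.
The 1/24 is divided into 4 equal shares of 1/96 among Hanan, Maysoon, Nabil, Khalida.
Hanan is living and takes 1/96.
Maysoon is living and takes 1/96.
Nabil is living and takes 1/96.
Khalida is living and takes 1/96.
Fahad is living and takes 1/24.
Widad is living and takes 1/3.

Fahad 1/24; Farouk 1/3; Hamid 1/24; Hanan 1/96; Khalida 1/96; Layth 1/24; Maysoon 1/96; Nabil 1/96; Samir 1/24; Tariq 1/24; Umar 1/24; Widad 1/3; Yasmin 1/24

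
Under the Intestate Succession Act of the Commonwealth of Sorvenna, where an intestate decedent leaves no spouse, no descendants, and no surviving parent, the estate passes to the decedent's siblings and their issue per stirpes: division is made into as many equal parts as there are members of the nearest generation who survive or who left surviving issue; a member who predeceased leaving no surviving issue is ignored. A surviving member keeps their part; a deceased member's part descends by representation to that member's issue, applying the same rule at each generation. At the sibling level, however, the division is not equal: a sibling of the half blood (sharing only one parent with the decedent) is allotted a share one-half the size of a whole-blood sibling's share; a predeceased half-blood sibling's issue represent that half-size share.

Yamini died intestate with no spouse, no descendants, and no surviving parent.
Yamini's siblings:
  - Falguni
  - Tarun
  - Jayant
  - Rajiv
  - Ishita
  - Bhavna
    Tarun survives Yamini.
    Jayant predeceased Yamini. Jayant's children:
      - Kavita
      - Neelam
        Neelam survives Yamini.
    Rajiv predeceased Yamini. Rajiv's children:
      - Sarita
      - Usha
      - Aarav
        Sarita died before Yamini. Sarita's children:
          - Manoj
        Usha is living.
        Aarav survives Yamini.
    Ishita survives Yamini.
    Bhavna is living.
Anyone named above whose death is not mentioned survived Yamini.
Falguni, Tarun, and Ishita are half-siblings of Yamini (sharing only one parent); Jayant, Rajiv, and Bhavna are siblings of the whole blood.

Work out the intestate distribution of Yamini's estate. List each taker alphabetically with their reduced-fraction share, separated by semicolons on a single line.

Aarav 2/27; Bhavna 2/9; Falguni 1/9; Ishita 1/9; Kavita 1/9; Manoj 2/27; Neelam 1/9; Tarun 1/9; Usha 2/27

No spouse, descendants, or parent survives, so the estate passes to Yamini's siblings per stirpes.
Half-blood siblings count for one-half the weight of whole-blood siblings at the initial division.
Dividing 1 in proportion to weights (total weight 9/2): Falguni (weight 1/2) → 1/9; Tarun (weight 1/2) → 1/9; Jayant (weight 1) → 2/9; Rajiv (weight 1) → 2/9; Ishita (weight 1/2) → 1/9; Bhavna (weight 1) → 2/9.
Falguni is living and takes 1/9.
Tarun is living and takes 1/9.
Jayant predeceased; the 2/9 allotted to Jayant's branch passes to Jayant's issue by representation.
The 2/9 is divided into 2 equal shares of 1/9 among Kavita, Neelam.
Kavita is living and takes 1/9.
Neelam is living and takes 1/9.
Rajiv predeceased; the 2/9 allotted to Rajiv's branch passes to Rajiv's issue by representation.
The 2/9 is divided into 3 equal shares of 2/27 among Sarita, Usha, Aarav.
Sarita predeceased; the 2/27 allotted to Sarita's branch passes to Sarita's issue by representation.
Manoj is the sole taker at this level and receives the full 2/27.
Usha is living and takes 2/27.
Aarav is living and takes 2/27.
Ishita is living and takes 1/9.
Bhavna is living and takes 2/9.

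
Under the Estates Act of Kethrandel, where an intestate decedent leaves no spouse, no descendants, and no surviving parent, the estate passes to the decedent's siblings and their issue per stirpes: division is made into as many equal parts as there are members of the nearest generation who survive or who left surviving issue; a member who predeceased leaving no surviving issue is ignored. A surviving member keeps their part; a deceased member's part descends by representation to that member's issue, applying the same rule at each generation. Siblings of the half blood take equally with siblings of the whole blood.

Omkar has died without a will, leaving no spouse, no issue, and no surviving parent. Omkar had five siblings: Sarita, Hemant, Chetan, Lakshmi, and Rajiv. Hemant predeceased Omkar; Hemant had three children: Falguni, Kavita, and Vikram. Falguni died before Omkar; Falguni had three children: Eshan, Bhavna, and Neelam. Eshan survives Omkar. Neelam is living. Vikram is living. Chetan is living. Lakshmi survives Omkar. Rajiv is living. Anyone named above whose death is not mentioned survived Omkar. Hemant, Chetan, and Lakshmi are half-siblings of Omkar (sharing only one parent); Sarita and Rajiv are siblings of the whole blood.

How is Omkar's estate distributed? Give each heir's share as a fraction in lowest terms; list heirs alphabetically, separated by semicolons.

No spouse, descendants, or parent survives, so the estate passes to Omkar's siblings per stirpes.
Half-blood and whole-blood siblings take equally under the stated rule.
The estate is divided into 5 equal shares of 1/5 among Sarita, Hemant, Chetan, Lakshmi, Rajiv.
Sarita is living and takes 1/5.
Hemant predeceased; the 1/5 allotted to Hemant's branch passes to Hemant's issue by representation.
The 1/5 is divided into 3 equal shares of 1/15 among Falguni, Kavita, Vikram.
Falguni predeceased; the 1/15 allotted to Falguni's branch passes to Falguni's issue by representation.
The 1/15 is divided into 3 equal shares of 1/45 among Eshan, Bhavna, Neelam.
Eshan is living and takes 1/45.
Bhavna is living and takes 1/45.
Neelam is living and takes 1/45.
Kavita is living and takes 1/15.
Vikram is living and takes 1/15.
Chetan is living and takes 1/5.
Lakshmi is living and takes 1/5.
Rajiv is living and takes 1/5.

Bhavna 1/45; Chetan 1/5; Eshan 1/45; Kavita 1/15; Lakshmi 1/5; Neelam 1/45; Rajiv 1/5; Sarita 1/5; Vikram 1/15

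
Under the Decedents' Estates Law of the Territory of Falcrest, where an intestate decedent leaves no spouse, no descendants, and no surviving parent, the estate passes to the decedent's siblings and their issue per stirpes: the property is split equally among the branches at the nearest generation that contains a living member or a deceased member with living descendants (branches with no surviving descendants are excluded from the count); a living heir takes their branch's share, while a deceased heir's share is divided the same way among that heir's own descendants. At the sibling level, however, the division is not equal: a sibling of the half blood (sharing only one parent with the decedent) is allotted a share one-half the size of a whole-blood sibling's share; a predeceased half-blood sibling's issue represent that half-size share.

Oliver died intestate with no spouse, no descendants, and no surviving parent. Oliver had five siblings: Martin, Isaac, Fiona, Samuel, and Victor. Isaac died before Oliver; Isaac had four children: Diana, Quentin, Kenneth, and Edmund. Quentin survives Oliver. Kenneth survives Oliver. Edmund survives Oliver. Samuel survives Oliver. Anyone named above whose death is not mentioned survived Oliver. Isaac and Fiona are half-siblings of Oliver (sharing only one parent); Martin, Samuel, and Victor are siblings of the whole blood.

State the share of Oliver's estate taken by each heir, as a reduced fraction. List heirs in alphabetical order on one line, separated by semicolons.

No spouse, descendants, or parent survives, so the estate passes to Oliver's siblings per stirpes.
Half-blood siblings count for one-half the weight of whole-blood siblings at the initial division.
Dividing 1 in proportion to weights (total weight 4): Martin (weight 1) → 1/4; Isaac (weight 1/2) → 1/8; Fiona (weight 1/2) → 1/8; Samuel (weight 1) → 1/4; Victor (weight 1) → 1/4.
Martin is living and takes 1/4.
Isaac predeceased; the 1/8 allotted to Isaac's branch passes to Isaac's issue by representation.
The 1/8 is divided into 4 equal shares of 1/32 among Diana, Quentin, Kenneth, Edmund.
Diana is living and takes 1/32.
Quentin is living and takes 1/32.
Kenneth is living and takes 1/32.
Edmund is living and takes 1/32.
Fiona is living and takes 1/8.
Samuel is living and takes 1/4.
Victor is living and takes 1/4.

Diana 1/32; Edmund 1/32; Fiona 1/8; Kenneth 1/32; Martin 1/4; Quentin 1/32; Samuel 1/4; Victor 1/4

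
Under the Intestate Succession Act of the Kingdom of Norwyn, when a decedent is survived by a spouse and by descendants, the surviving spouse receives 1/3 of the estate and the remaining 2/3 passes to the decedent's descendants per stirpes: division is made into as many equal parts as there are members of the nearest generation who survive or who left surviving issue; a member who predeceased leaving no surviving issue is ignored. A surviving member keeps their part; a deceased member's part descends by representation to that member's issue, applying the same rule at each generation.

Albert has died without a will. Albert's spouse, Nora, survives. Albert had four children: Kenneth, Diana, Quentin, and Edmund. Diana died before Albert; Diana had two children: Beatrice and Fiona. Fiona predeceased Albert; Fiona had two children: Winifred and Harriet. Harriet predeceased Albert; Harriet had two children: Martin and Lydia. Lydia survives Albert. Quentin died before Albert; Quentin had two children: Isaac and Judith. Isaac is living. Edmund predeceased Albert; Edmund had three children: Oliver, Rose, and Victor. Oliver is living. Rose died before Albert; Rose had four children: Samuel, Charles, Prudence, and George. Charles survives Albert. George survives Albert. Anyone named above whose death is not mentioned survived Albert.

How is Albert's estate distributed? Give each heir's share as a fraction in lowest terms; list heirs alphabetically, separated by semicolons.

Beatrice 1/12; Charles 1/72; George 1/72; Isaac 1/12; Judith 1/12; Kenneth 1/6; Lydia 1/48; Martin 1/48; Nora 1/3; Oliver 1/18; Prudence 1/72; Samuel 1/72; Victor 1/18; Winifred 1/24

Nora, as surviving spouse, takes 1/3.
The remaining 2/3 passes to Albert's descendants per stirpes.
The 2/3 is divided into 4 equal shares of 1/6 among Kenneth, Diana, Quentin, Edmund.
Kenneth is living and takes 1/6.
Diana predeceased; the 1/6 allotted to Diana's branch passes to Diana's issue by representation.
The 1/6 is divided into 2 equal shares of 1/12 among Beatrice, Fiona.
Beatrice is living and takes 1/12.
Fiona predeceased; the 1/12 allotted to Fiona's branch passes to Fiona's issue by representation.
The 1/12 is divided into 2 equal shares of 1/24 among Winifred, Harriet.
Winifred is living and takes 1/24.
Harriet predeceased; the 1/24 allotted to Harriet's branch passes to Harriet's issue by representation.
The 1/24 is divided into 2 equal shares of 1/48 among Martin, Lydia.
Martin is living and takes 1/48.
Lydia is living and takes 1/48.
Quentin predeceased; the 1/6 allotted to Quentin's branch passes to Quentin's issue by representation.
The 1/6 is divided into 2 equal shares of 1/12 among Isaac, Judith.
Isaac is living and takes 1/12.
Judith is living and takes 1/12.
Edmund predeceased; the 1/6 allotted to Edmund's branch passes to Edmund's issue by representation.
The 1/6 is divided into 3 equal shares of 1/18 among Oliver, Rose, Victor.
Oliver is living and takes 1/18.
Rose predeceased; the 1/18 allotted to Rose's branch passes to Rose's issue by representation.
The 1/18 is divided into 4 equal shares of 1/72 among Samuel, Charles, Prudence, George.
Samuel is living and takes 1/72.
Charles is living and takes 1/72.
Prudence is living and takes 1/72.
George is living and takes 1/72.
Victor is living and takes 1/18.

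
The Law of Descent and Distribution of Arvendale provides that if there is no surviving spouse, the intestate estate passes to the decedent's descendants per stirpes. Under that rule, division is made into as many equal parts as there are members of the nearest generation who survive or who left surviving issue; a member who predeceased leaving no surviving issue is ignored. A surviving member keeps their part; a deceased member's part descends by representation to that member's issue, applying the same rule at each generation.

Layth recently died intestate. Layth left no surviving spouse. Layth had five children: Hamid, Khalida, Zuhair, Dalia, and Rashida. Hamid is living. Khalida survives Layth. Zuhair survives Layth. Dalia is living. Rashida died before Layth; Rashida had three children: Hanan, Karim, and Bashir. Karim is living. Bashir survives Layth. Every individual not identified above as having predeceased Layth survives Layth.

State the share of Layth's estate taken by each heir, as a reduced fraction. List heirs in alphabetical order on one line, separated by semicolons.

Bashir 1/15; Dalia 1/5; Hamid 1/5; Hanan 1/15; Karim 1/15; Khalida 1/5; Zuhair 1/5

There is no surviving spouse, so the entire estate passes to Layth's descendants per stirpes.
The estate is divided into 5 equal shares of 1/5 among Hamid, Khalida, Zuhair, Dalia, Rashida.
Hamid is living and takes 1/5.
Khalida is living and takes 1/5.
Zuhair is living and takes 1/5.
Dalia is living and takes 1/5.
Rashida predeceased; the 1/5 allotted to Rashida's branch passes to Rashida's issue by representation.
The 1/5 is divided into 3 equal shares of 1/15 among Hanan, Karim, Bashir.
Hanan is living and takes 1/15.
Karim is living and takes 1/15.
Bashir is living and takes 1/15.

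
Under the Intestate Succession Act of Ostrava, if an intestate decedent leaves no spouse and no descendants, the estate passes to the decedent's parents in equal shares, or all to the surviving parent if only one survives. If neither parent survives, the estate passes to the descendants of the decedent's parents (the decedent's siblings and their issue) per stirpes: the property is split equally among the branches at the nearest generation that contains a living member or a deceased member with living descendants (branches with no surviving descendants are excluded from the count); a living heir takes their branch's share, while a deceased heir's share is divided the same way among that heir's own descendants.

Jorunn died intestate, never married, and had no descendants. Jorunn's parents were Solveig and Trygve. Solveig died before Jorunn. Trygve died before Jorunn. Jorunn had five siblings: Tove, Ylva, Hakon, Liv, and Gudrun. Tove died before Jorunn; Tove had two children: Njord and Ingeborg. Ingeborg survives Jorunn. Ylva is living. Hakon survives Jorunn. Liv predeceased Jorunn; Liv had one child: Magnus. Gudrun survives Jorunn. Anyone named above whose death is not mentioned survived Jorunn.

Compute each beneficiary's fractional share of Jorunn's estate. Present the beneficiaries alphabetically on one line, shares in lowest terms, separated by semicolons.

Neither parent survives and there are no descendants, so the estate passes to Jorunn's siblings and their issue per stirpes.
The estate is divided into 5 equal shares of 1/5 among Tove, Ylva, Hakon, Liv, Gudrun.
Tove predeceased; the 1/5 allotted to Tove's branch passes to Tove's issue by representation.
The 1/5 is divided into 2 equal shares of 1/10 among Njord, Ingeborg.
Njord is living and takes 1/10.
Ingeborg is living and takes 1/10.
Ylva is living and takes 1/5.
Hakon is living and takes 1/5.
Liv predeceased; the 1/5 allotted to Liv's branch passes to Liv's issue by representation.
Magnus is the sole taker at this level and receives the full 1/5.
Gudrun is living and takes 1/5.

Gudrun 1/5; Hakon 1/5; Ingeborg 1/10; Magnus 1/5; Njord 1/10; Ylva 1/5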